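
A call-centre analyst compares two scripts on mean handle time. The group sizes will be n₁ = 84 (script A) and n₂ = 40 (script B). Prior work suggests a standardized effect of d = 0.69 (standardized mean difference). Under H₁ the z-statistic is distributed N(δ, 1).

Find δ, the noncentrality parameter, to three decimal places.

δ ≈ 3.592

The noncentrality parameter scales effect size by the design's sample-size factor: δ = d / √(1/n₁ + 1/n₂) = 0.69 / √(1/84 + 1/40) = 3.5918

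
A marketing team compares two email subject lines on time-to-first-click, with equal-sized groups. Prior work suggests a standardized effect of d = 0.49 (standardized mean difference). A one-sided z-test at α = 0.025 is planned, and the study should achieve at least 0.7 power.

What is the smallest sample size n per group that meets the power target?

Set Φ(δ − 1.960) = 0.7; then δ − 1.960 = Φ⁻¹(0.7) = 0.524, giving δ = 2.484.
δ = d·√(n/2) ⇒ n = 2(δ/d)² = 2 × (2.484 / 0.49)² = 51.41.
Round up to the next whole unit.

n = 52 per group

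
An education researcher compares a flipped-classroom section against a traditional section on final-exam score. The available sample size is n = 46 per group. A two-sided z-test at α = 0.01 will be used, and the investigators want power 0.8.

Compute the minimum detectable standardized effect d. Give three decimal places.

Need Φ(δ − 2.576) = 0.8, so δ = 2.576 + 0.842 = 3.417.
(Lower-tail contribution to power is negligible for δ > 0.)
δ = d·√(n/2) ⇒ d = δ/√(n/2) = 3.417/√(46/2) = 0.7126.

d ≈ 0.713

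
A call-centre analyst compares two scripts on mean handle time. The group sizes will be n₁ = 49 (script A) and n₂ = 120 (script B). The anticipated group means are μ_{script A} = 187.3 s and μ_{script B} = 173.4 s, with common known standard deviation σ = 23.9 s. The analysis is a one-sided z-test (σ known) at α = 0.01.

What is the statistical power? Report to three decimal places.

Power ≈ 0.865

Standardized effect: d = |μ_{script A} − μ_{script B}| / σ = |187.3 − 173.4| / 23.9 = 0.5816
Noncentrality parameter: δ = d / √(1/n₁ + 1/n₂) = 0.5816 / √(1/49 + 1/120) = 3.4305
One-sided α = 0.01 → critical value z_{0.01} = 2.326.
Power = Φ(δ − 2.326) = Φ(1.104) = 0.8652.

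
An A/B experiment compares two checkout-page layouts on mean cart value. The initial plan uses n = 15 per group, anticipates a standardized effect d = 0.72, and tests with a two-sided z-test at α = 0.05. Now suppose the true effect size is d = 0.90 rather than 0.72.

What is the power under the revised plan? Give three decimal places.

With d = 0.90: δ = d·√(n/2) = 0.90 × √(15/2) = 2.4648. Critical value z_{0.025} = 1.960.
Revised power = Φ(δ − 1.960) + Φ(−δ − 1.960) = Φ(0.505) + Φ(-4.425) = 0.6931 + 0.0000 = 0.6932.

Power ≈ 0.693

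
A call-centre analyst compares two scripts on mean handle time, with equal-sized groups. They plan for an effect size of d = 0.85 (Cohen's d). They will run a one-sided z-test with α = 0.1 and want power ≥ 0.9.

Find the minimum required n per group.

n = 19 per group

Set Φ(δ − 1.282) = 0.9; then δ − 1.282 = Φ⁻¹(0.9) = 1.282, giving δ = 2.563.
δ = d·√(n/2) ⇒ n = 2(δ/d)² = 2 × (2.563 / 0.85)² = 18.19.
Rounding up, n = 19 per group.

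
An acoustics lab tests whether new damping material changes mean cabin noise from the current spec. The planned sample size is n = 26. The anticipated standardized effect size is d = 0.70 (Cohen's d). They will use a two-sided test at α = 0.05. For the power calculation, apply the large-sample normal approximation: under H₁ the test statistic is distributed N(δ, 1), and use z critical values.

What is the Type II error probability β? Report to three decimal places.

Noncentrality parameter: δ = d·√n = 0.70 × √26 = 3.5693
Two-sided α = 0.05 → critical value z_{0.025} = 1.960.
Power = Φ(δ − 1.960) + Φ(−δ − 1.960) = Φ(1.609) + Φ(-5.529) = 0.9462 + 0.0000 = 0.9462.
Type II error: β = 1 − power = 1 − 0.9462 = 0.0538.

β ≈ 0.054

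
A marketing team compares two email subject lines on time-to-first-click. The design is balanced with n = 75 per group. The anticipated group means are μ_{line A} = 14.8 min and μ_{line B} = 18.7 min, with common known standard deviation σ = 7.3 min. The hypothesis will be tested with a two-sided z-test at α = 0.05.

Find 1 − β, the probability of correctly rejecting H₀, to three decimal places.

Standardized effect: d = |μ_{line A} − μ_{line B}| / σ = |14.8 − 18.7| / 7.3 = 0.5342
Noncentrality parameter: δ = d·√(n/2) = 0.5342 × √(75/2) = 3.2716
Critical value for a two-sided test at α = 0.05: z_{α/2} = 1.960.
Power = Φ(δ − 1.960) + Φ(−δ − 1.960) = Φ(1.312) + Φ(-5.232) = 0.9052 + 0.0000 = 0.9052.

Power ≈ 0.905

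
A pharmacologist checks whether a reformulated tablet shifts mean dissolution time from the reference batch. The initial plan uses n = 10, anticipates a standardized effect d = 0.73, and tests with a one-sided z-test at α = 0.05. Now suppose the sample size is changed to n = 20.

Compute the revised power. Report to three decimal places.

With n = 20: δ = d·√n = 0.73 × √20 = 3.2647. Critical value z_{0.05} = 1.645.
Revised power = Φ(δ − 1.645) = Φ(1.620) = 0.9474.

Power ≈ 0.947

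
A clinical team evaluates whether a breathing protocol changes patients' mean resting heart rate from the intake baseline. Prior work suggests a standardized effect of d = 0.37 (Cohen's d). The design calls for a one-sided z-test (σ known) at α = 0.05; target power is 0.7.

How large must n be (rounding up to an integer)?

n = 35

Set Φ(δ − 1.645) = 0.7; then δ − 1.645 = Φ⁻¹(0.7) = 0.524, giving δ = 2.169.
δ = d·√n ⇒ n = (δ/d)² = (2.169 / 0.37)² = 34.37.
Rounding up, n = 35.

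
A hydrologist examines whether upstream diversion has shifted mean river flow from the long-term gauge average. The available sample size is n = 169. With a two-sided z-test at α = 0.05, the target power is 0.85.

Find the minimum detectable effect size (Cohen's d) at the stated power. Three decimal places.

Required noncentrality: δ = z_{0.025} + z_{0.15} = 1.960 + 1.036 = 2.996.
(Lower-tail contribution to power is negligible for δ > 0.)
δ = d·√n ⇒ d = δ/√n = 2.996/√169 = 0.2305.

d ≈ 0.230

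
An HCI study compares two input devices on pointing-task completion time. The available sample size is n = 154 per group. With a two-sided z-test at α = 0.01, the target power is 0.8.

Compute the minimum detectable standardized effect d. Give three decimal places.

Required noncentrality: δ = z_{0.005} + z_{0.20} = 2.576 + 0.842 = 3.417.
(The second rejection-region term Φ(−δ − z_{α/2}) is negligible and dropped.)
δ = d·√(n/2) ⇒ d = δ/√(n/2) = 3.417/√(154/2) = 0.3895.

d ≈ 0.389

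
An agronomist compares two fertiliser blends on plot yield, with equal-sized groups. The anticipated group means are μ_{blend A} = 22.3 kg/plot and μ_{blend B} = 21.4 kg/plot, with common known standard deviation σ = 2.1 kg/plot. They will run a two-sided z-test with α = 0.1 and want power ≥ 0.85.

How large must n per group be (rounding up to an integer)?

Standardized effect: d = |μ_{blend A} − μ_{blend B}| / σ = |22.3 − 21.4| / 2.1 = 0.4286
Set Φ(δ − 1.645) = 0.85; then δ − 1.645 = Φ⁻¹(0.85) = 1.036, giving δ = 2.681.
(For δ > 0 the lower-tail rejection region contributes negligibly to power, so the one-term inversion is standard.)
δ = d·√(n/2) ⇒ n = 2(δ/d)² = 2 × (2.681 / 0.4286)² = 78.28.
Round up to the next whole unit.

n = 79 per group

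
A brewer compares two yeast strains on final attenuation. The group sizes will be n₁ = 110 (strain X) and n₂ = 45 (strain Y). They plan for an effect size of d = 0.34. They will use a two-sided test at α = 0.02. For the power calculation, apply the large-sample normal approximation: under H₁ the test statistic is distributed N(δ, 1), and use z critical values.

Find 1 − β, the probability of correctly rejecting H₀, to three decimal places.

Power ≈ 0.343

Noncentrality parameter: δ = d / √(1/n₁ + 1/n₂) = 0.34 / √(1/110 + 1/45) = 1.9214
Two-sided α = 0.02 → critical value z_{0.01} = 2.326.
Power = Φ(δ − 2.326) + Φ(−δ − 2.326) = Φ(-0.405) + Φ(-4.248) = 0.3428 + 0.0000 = 0.3428.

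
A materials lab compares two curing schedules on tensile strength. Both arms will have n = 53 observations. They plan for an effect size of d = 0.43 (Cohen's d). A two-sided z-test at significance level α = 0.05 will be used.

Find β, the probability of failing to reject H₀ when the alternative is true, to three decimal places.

Noncentrality parameter: δ = d·√(n/2) = 0.43 × √(53/2) = 2.2136
Two-sided α = 0.05 → critical value z_{0.025} = 1.960.
Power = Φ(δ − 1.960) + Φ(−δ − 1.960) = Φ(0.254) + Φ(-4.174) = 0.6001 + 0.0000 = 0.6001.
Type II error: β = 1 − power = 1 − 0.6001 = 0.3999.

β ≈ 0.400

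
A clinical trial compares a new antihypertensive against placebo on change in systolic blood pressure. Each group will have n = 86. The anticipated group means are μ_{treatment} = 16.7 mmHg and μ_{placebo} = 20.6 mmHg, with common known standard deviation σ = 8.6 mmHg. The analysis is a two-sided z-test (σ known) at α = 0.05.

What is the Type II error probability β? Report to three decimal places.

β ≈ 0.155

Standardized effect: d = |μ_{treatment} − μ_{placebo}| / σ = |16.7 − 20.6| / 8.6 = 0.4535
Noncentrality parameter: λ = d·√(n/2) = 0.4535 × √(86/2) = 2.9737
Critical value for a two-sided test at α = 0.05: z_{α/2} = 1.960.
Power = Φ(λ − 1.960) + Φ(−λ − 1.960) = Φ(1.014) + Φ(-4.934) = 0.8447 + 0.0000 = 0.8447.
Type II error: β = 1 − power = 1 − 0.8447 = 0.1553.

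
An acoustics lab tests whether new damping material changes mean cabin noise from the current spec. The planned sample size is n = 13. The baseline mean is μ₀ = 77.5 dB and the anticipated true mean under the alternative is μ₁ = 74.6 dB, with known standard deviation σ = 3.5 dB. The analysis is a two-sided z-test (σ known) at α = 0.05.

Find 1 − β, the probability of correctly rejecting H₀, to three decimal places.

Power ≈ 0.848

Standardized effect: d = |μ₁ − μ₀| / σ = |74.6 − 77.5| / 3.5 = 0.8286
Noncentrality parameter: δ = d·√n = 0.8286 × √13 = 2.9875
Critical value for a two-sided test at α = 0.05: z_{α/2} = 1.960.
Power = Φ(δ − 1.960) + Φ(−δ − 1.960) = Φ(1.027) + Φ(-4.947) = 0.8479 + 0.0000 = 0.8479.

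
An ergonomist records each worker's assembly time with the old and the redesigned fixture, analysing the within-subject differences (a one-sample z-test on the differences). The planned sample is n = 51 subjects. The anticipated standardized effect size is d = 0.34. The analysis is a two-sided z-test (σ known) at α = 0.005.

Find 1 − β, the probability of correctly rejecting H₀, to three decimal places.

Power ≈ 0.352

Noncentrality parameter: δ = d·√n = 0.34 × √51 = 2.4281
Two-sided α = 0.005 → critical value z_{0.0025} = 2.807.
Power = Φ(δ − 2.807) + Φ(−δ − 2.807) = Φ(-0.379) + Φ(-5.235) = 0.3524 + 0.0000 = 0.3524.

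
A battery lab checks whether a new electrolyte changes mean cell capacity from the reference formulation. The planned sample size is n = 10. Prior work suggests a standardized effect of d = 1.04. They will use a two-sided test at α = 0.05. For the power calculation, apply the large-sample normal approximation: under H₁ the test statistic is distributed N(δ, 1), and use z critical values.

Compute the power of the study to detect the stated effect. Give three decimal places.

Noncentrality parameter: δ = d·√n = 1.04 × √10 = 3.2888
Critical value for a two-sided test at α = 0.05: z_{α/2} = 1.960.
Power = Φ(δ − 1.960) + Φ(−δ − 1.960) = Φ(1.329) + Φ(-5.249) = 0.9080 + 0.0000 = 0.9080.

Power ≈ 0.908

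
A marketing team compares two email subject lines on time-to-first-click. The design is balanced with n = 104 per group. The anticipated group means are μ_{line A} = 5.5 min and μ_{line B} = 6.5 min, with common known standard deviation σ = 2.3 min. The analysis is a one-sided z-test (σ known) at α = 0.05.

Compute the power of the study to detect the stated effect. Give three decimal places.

Power ≈ 0.932

Standardized effect: d = |μ_{line A} − μ_{line B}| / σ = |5.5 − 6.5| / 2.3 = 0.4348
Noncentrality parameter: δ = d·√(n/2) = 0.4348 × √(104/2) = 3.1353
One-sided α = 0.05 → critical value z_{0.05} = 1.645.
Power = P(Z > 1.645 − δ) = Φ(1.490) = 0.9319.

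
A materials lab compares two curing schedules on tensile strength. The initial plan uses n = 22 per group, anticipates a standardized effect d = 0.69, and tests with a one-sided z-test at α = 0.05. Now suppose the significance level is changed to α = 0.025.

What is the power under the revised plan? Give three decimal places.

δ = d·√(n/2) = 0.69 × √(22/2) = 2.2885 (unchanged). New critical value: z_{0.025} = 1.960.
Revised power = Φ(δ − 1.960) = Φ(0.329) = 0.6287.

Power ≈ 0.629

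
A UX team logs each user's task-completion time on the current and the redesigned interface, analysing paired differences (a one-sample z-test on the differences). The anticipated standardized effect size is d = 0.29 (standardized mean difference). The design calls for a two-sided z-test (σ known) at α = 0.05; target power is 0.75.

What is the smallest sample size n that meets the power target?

n = 83

Set Φ(δ − 1.960) = 0.75; then δ − 1.960 = Φ⁻¹(0.75) = 0.674, giving δ = 2.634.
(For δ > 0 the lower-tail rejection region contributes negligibly to power, so the one-term inversion is standard.)
δ = d·√n ⇒ n = (δ/d)² = (2.634 / 0.29)² = 82.52.
Rounding up, n = 83.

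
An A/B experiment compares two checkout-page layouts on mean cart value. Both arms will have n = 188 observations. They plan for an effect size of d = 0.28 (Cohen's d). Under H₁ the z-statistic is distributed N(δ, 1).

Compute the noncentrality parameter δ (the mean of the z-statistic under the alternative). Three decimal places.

δ = d·√(n/2) = 0.28 × √(188/2) = 2.7147

δ ≈ 2.715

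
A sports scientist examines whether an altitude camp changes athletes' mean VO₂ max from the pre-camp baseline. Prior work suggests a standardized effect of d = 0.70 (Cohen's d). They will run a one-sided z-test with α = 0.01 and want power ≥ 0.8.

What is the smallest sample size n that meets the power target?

n = 21

For power 0.8 need Φ(δ − z_{0.01}) = 0.8, so δ = z_{0.01} + z_{0.20} = 2.326 + 0.842 = 3.168.
δ = d·√n ⇒ n = (δ/d)² = (3.168 / 0.70)² = 20.48.
Round up to the next whole unit.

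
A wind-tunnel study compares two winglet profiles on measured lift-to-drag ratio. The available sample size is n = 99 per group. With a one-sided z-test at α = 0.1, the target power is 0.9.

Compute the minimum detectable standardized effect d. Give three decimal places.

d ≈ 0.364

Required noncentrality: δ = z_{0.1} + z_{0.10} = 1.282 + 1.282 = 2.563.
δ = d·√(n/2) ⇒ d = δ/√(n/2) = 2.563/√(99/2) = 0.3643.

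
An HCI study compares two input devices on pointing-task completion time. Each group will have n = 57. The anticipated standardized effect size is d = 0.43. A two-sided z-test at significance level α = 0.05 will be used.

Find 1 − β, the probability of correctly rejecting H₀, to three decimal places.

Power ≈ 0.631

Noncentrality parameter: δ = d·√(n/2) = 0.43 × √(57/2) = 2.2956
Two-sided α = 0.05 → critical value z_{0.025} = 1.960.
Power = Φ(δ − 1.960) + Φ(−δ − 1.960) = Φ(0.336) + Φ(-4.256) = 0.6314 + 0.0000 = 0.6314.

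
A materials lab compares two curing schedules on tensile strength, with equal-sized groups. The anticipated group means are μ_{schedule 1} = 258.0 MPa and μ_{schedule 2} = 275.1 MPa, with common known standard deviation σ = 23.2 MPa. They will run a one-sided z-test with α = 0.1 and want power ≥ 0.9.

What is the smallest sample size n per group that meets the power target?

Standardized effect: d = |μ_{schedule 1} − μ_{schedule 2}| / σ = |258.0 − 275.1| / 23.2 = 0.7371
Set Φ(δ − 1.282) = 0.9; then δ − 1.282 = Φ⁻¹(0.9) = 1.282, giving δ = 2.563.
δ = d·√(n/2) ⇒ n = 2(δ/d)² = 2 × (2.563 / 0.7371)² = 24.18.
Round up to the next whole unit.

n = 25 per group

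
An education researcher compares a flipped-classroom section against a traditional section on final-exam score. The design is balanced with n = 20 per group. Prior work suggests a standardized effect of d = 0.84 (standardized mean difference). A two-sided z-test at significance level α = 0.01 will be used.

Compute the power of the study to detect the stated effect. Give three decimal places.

Power ≈ 0.532

Noncentrality parameter: δ = d·√(n/2) = 0.84 × √(20/2) = 2.6563
Two-sided α = 0.01 → critical value z_{0.005} = 2.576.
Power = Φ(δ − 2.576) + Φ(−δ − 2.576) = Φ(0.080) + Φ(-5.232) = 0.5321 + 0.0000 = 0.5321.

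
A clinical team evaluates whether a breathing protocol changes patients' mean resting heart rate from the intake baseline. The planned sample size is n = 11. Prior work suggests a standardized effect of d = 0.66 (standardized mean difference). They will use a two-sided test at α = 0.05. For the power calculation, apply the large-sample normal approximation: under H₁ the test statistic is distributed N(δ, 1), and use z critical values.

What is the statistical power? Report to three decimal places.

Noncentrality parameter: δ = d·√n = 0.66 × √11 = 2.1890
Critical value for a two-sided test at α = 0.05: z_{α/2} = 1.960.
Power = Φ(δ − 1.960) + Φ(−δ − 1.960) = Φ(0.229) + Φ(-4.149) = 0.5906 + 0.0000 = 0.5906.

Power ≈ 0.591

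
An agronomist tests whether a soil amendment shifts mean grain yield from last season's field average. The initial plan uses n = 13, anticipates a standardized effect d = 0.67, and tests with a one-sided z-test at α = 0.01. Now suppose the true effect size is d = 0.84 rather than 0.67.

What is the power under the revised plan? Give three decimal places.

With d = 0.84: δ = d·√n = 0.84 × √13 = 3.0287. Critical value z_{0.01} = 2.326.
Revised power = P(Z > 2.326 − δ) = Φ(0.702) = 0.7588.

Power ≈ 0.759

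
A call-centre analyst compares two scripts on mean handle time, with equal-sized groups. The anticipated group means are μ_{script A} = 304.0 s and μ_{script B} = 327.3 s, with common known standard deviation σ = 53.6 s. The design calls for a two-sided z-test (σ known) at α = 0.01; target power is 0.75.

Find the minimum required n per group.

Standardized effect: d = |μ_{script A} − μ_{script B}| / σ = |304.0 − 327.3| / 53.6 = 0.4347
Set Φ(δ − 2.576) = 0.75; then δ − 2.576 = Φ⁻¹(0.75) = 0.674, giving δ = 3.250.
(For δ > 0 the lower-tail rejection region contributes negligibly to power, so the one-term inversion is standard.)
δ = d·√(n/2) ⇒ n = 2(δ/d)² = 2 × (3.250 / 0.4347)² = 111.81.
Rounding up, n = 112 per group.

n = 112 per group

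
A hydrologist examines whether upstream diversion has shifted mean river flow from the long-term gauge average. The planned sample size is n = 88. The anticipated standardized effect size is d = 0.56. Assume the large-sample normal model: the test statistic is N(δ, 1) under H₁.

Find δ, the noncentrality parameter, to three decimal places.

δ ≈ 5.253

δ = d·√n = 0.56 × √88 = 5.2533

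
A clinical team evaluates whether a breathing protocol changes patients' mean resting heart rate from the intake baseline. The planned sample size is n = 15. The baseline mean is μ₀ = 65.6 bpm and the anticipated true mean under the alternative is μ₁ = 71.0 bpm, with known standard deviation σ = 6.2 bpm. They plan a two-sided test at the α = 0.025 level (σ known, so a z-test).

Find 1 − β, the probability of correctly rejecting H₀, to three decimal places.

Standardized effect: d = |μ₁ − μ₀| / σ = |71.0 − 65.6| / 6.2 = 0.8710
Noncentrality parameter: δ = d·√n = 0.8710 × √15 = 3.3732
Two-sided α = 0.025 → critical value z_{0.0125} = 2.241.
Power = Φ(δ − 2.241) + Φ(−δ − 2.241) = Φ(1.132) + Φ(-5.615) = 0.8711 + 0.0000 = 0.8711.

Power ≈ 0.871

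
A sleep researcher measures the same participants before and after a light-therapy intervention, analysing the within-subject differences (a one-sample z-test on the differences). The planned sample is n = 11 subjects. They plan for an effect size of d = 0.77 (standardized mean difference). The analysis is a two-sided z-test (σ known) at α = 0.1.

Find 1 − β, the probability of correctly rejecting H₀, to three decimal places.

Noncentrality parameter: δ = d·√n = 0.77 × √11 = 2.5538
Critical value for a two-sided test at α = 0.1: z_{α/2} = 1.645.
Power = Φ(δ − 1.645) + Φ(−δ − 1.645) = Φ(0.909) + Φ(-4.199) = 0.8183 + 0.0000 = 0.8183.

Power ≈ 0.818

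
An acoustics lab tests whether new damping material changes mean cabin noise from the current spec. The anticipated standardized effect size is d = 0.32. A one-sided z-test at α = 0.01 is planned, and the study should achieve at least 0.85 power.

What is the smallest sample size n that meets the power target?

For power 0.85 need Φ(δ − z_{0.01}) = 0.85, so δ = z_{0.01} + z_{0.15} = 2.326 + 1.036 = 3.363.
δ = d·√n ⇒ n = (δ/d)² = (3.363 / 0.32)² = 110.43.
Rounding up, n = 111.

n = 111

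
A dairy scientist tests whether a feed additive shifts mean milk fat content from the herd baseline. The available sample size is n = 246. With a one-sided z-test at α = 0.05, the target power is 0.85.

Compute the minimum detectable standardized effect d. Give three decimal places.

Required noncentrality: δ = z_{0.05} + z_{0.15} = 1.645 + 1.036 = 2.681.
δ = d·√n ⇒ d = δ/√n = 2.681/√246 = 0.1710.

d ≈ 0.171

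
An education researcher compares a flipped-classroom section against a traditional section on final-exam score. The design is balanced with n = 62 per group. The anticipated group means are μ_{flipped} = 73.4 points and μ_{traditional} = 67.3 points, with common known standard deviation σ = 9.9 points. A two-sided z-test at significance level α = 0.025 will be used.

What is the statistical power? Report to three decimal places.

Power ≈ 0.883

Standardized effect: d = |μ_{flipped} − μ_{traditional}| / σ = |73.4 − 67.3| / 9.9 = 0.6162
Noncentrality parameter: λ = d·√(n/2) = 0.6162 × √(62/2) = 3.4306
Critical value for a two-sided test at α = 0.025: z_{α/2} = 2.241.
Power = Φ(λ − 2.241) + Φ(−λ − 2.241) = Φ(1.189) + Φ(-5.672) = 0.8828 + 0.0000 = 0.8828.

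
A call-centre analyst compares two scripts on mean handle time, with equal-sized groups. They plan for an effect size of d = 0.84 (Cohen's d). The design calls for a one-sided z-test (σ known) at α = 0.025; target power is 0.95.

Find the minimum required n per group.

Set Φ(δ − 1.960) = 0.95; then δ − 1.960 = Φ⁻¹(0.95) = 1.645, giving δ = 3.605.
δ = d·√(n/2) ⇒ n = 2(δ/d)² = 2 × (3.605 / 0.84)² = 36.83.
Round up to the next whole unit.

n = 37 per group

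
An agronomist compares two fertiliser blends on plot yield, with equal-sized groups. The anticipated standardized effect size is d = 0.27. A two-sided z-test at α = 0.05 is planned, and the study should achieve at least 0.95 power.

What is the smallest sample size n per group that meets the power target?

For power 0.95 need Φ(δ − z_{0.025}) = 0.95, so δ = z_{0.025} + z_{0.05} = 1.960 + 1.645 = 3.605.
(Ignoring the negligible lower-tail rejection probability gives the usual closed-form inversion.)
δ = d·√(n/2) ⇒ n = 2(δ/d)² = 2 × (3.605 / 0.27)² = 356.51.
Round up to the next whole unit.

n = 357 per group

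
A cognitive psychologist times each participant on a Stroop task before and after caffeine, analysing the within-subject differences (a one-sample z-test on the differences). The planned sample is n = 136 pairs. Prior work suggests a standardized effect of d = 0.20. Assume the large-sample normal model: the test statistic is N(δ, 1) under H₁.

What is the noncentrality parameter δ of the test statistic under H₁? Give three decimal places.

δ ≈ 2.332

δ = d·√n = 0.20 × √136 = 2.3324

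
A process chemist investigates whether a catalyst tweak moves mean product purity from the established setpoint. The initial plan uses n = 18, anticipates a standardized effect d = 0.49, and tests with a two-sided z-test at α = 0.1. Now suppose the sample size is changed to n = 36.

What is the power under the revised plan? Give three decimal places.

Power ≈ 0.902

With n = 36: δ = d·√n = 0.49 × √36 = 2.9400. Critical value z_{0.05} = 1.645.
Revised power = Φ(δ − 1.645) + Φ(−δ − 1.645) = Φ(1.295) + Φ(-4.585) = 0.9024 + 0.0000 = 0.9024.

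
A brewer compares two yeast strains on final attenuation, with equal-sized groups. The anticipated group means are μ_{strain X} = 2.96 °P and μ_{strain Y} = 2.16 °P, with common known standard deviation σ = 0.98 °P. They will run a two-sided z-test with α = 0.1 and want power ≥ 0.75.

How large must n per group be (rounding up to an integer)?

n = 17 per group

Standardized effect: d = |μ_{strain X} − μ_{strain Y}| / σ = |2.96 − 2.16| / 0.98 = 0.8163
For power 0.75 need Φ(δ − z_{0.05}) = 0.75, so δ = z_{0.05} + z_{0.25} = 1.645 + 0.674 = 2.319.
(For δ > 0 the lower-tail rejection region contributes negligibly to power, so the one-term inversion is standard.)
δ = d·√(n/2) ⇒ n = 2(δ/d)² = 2 × (2.319 / 0.8163)² = 16.14.
Rounding up, n = 17 per group.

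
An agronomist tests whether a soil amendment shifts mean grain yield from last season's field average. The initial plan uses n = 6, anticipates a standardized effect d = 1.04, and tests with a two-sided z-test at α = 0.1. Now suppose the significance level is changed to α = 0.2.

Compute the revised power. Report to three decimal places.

Power ≈ 0.897

δ = d·√n = 1.04 × √6 = 2.5475 (unchanged). New critical value: z_{0.1} = 1.282.
Revised power = Φ(δ − 1.282) + Φ(−δ − 1.282) = Φ(1.266) + Φ(-3.829) = 0.8972 + 0.0001 = 0.8973.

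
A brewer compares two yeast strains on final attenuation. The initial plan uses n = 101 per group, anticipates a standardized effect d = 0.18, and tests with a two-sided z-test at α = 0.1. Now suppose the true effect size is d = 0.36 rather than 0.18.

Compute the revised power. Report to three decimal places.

With d = 0.36: δ = d·√(n/2) = 0.36 × √(101/2) = 2.5583. Critical value z_{0.05} = 1.645.
Revised power = Φ(δ − 1.645) + Φ(−δ − 1.645) = Φ(0.913) + Φ(-4.203) = 0.8195 + 0.0000 = 0.8195.

Power ≈ 0.820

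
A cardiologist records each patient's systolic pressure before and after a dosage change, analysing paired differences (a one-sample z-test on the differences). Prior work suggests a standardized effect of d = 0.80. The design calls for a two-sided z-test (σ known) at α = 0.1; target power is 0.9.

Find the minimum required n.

n = 14

For power 0.9 need Φ(δ − z_{0.05}) = 0.9, so δ = z_{0.05} + z_{0.10} = 1.645 + 1.282 = 2.926.
(For δ > 0 the lower-tail rejection region contributes negligibly to power, so the one-term inversion is standard.)
δ = d·√n ⇒ n = (δ/d)² = (2.926 / 0.80)² = 13.38.
Rounding up, n = 14.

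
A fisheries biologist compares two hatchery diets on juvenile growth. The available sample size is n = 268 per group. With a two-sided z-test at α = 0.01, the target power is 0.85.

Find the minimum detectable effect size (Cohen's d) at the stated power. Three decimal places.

Need Φ(δ − 2.576) = 0.85, so δ = 2.576 + 1.036 = 3.612.
(The second rejection-region term Φ(−δ − z_{α/2}) is negligible and dropped.)
δ = d·√(n/2) ⇒ d = δ/√(n/2) = 3.612/√(268/2) = 0.3121.

d ≈ 0.312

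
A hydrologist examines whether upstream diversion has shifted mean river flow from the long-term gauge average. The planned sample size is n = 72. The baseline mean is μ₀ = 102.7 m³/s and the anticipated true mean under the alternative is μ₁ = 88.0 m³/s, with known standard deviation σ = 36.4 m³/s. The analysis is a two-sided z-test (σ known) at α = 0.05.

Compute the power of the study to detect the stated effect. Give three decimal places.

Power ≈ 0.929

Standardized effect: d = |μ₁ − μ₀| / σ = |88.0 − 102.7| / 36.4 = 0.4038
Noncentrality parameter: δ = d·√n = 0.4038 × √72 = 3.4267
Two-sided α = 0.05 → critical value z_{0.025} = 1.960.
Power = Φ(δ − 1.960) + Φ(−δ − 1.960) = Φ(1.467) + Φ(-5.387) = 0.9288 + 0.0000 = 0.9288.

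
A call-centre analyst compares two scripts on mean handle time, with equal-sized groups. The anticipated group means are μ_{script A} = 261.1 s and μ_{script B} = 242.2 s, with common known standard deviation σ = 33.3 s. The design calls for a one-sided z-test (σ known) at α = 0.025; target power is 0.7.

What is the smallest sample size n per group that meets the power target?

Standardized effect: d = |μ_{script A} − μ_{script B}| / σ = |261.1 − 242.2| / 33.3 = 0.5676
For power 0.7 need Φ(δ − z_{0.025}) = 0.7, so δ = z_{0.025} + z_{0.30} = 1.960 + 0.524 = 2.484.
δ = d·√(n/2) ⇒ n = 2(δ/d)² = 2 × (2.484 / 0.5676)² = 38.32.
Rounding up, n = 39 per group.

n = 39 per group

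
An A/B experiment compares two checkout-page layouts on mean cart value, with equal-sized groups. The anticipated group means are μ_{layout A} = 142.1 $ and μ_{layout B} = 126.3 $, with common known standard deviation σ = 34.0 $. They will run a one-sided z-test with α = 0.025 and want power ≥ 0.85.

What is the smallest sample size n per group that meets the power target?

n = 84 per group

Standardized effect: d = |μ_{layout A} − μ_{layout B}| / σ = |142.1 − 126.3| / 34.0 = 0.4647
For power 0.85 need Φ(δ − z_{0.025}) = 0.85, so δ = z_{0.025} + z_{0.15} = 1.960 + 1.036 = 2.996.
δ = d·√(n/2) ⇒ n = 2(δ/d)² = 2 × (2.996 / 0.4647)² = 83.15.
Rounding up, n = 84 per group.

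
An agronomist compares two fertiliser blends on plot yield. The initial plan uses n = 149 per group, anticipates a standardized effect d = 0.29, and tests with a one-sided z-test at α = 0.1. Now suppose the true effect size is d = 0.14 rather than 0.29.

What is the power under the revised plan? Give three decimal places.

With d = 0.14: δ = d·√(n/2) = 0.14 × √(149/2) = 1.2084. Critical value z_{0.1} = 1.282.
Revised power = P(Z > 1.282 − δ) = Φ(-0.073) = 0.4708.

Power ≈ 0.471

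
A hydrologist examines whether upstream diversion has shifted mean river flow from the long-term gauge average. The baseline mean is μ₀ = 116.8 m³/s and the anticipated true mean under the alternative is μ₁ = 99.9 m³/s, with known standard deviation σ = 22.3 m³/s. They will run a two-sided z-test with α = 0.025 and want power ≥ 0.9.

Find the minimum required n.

n = 22

Standardized effect: d = |μ₁ − μ₀| / σ = |99.9 − 116.8| / 22.3 = 0.7578
Set Φ(δ − 2.241) = 0.9; then δ − 2.241 = Φ⁻¹(0.9) = 1.282, giving δ = 3.523.
(For δ > 0 the lower-tail rejection region contributes negligibly to power, so the one-term inversion is standard.)
δ = d·√n ⇒ n = (δ/d)² = (3.523 / 0.7578)² = 21.61.
Rounding up, n = 22.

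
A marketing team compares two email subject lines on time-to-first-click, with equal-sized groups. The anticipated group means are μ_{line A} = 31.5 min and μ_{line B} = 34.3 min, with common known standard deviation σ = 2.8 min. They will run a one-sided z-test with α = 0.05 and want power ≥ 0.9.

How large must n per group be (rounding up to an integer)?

Standardized effect: d = |μ_{line A} − μ_{line B}| / σ = |31.5 − 34.3| / 2.8 = 1.0000
Set Φ(δ − 1.645) = 0.9; then δ − 1.645 = Φ⁻¹(0.9) = 1.282, giving δ = 2.926.
δ = d·√(n/2) ⇒ n = 2(δ/d)² = 2 × (2.926 / 1.0000)² = 17.13.
Round up to the next whole unit.

n = 18 per group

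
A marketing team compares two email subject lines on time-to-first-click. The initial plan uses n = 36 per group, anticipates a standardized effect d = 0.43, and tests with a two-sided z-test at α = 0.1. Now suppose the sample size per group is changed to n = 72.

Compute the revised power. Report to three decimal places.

With n = 72 per group: δ = d·√(n/2) = 0.43 × √(72/2) = 2.5800. Critical value z_{0.05} = 1.645.
Revised power = Φ(δ − 1.645) + Φ(−δ − 1.645) = Φ(0.935) + Φ(-4.225) = 0.8251 + 0.0000 = 0.8252.

Power ≈ 0.825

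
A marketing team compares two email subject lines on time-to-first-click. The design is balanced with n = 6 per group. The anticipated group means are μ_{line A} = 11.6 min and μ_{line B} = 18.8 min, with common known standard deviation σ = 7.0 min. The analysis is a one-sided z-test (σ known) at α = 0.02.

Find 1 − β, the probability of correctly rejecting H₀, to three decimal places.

Power ≈ 0.393

Standardized effect: d = |μ_{line A} − μ_{line B}| / σ = |11.6 − 18.8| / 7.0 = 1.0286
Noncentrality parameter: δ = d·√(n/2) = 1.0286 × √(6/2) = 1.7815
One-sided α = 0.02 → critical value z_{0.02} = 2.054.
Power = Φ(δ − 2.054) = Φ(-0.272) = 0.3927.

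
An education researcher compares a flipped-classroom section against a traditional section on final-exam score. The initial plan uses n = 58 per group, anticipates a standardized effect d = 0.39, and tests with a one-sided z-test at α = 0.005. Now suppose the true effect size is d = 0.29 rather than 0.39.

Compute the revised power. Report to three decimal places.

With d = 0.29: δ = d·√(n/2) = 0.29 × √(58/2) = 1.5617. Critical value z_{0.005} = 2.576.
Revised power = Φ(δ − 2.576) = Φ(-1.014) = 0.1553.

Power ≈ 0.155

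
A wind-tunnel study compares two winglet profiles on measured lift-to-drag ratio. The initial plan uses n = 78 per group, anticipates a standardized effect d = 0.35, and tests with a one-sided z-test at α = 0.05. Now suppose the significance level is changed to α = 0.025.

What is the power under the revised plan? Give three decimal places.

Power ≈ 0.589

δ = d·√(n/2) = 0.35 × √(78/2) = 2.1857 (unchanged). New critical value: z_{0.025} = 1.960.
Revised power = P(Z > 1.960 − δ) = Φ(0.226) = 0.5893.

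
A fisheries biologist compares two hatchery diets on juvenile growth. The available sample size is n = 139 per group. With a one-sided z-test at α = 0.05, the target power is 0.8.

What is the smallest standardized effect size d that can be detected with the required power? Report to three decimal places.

Required noncentrality: δ = z_{0.05} + z_{0.20} = 1.645 + 0.842 = 2.486.
δ = d·√(n/2) ⇒ d = δ/√(n/2) = 2.486/√(139/2) = 0.2983.

d ≈ 0.298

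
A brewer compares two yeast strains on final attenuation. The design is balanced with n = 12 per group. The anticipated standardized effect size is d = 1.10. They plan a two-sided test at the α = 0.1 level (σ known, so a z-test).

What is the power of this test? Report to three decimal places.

Power ≈ 0.853

Noncentrality parameter: δ = d·√(n/2) = 1.10 × √(12/2) = 2.6944
Two-sided α = 0.1 → critical value z_{0.05} = 1.645.
Power = Φ(δ − 1.645) + Φ(−δ − 1.645) = Φ(1.050) + Φ(-4.339) = 0.8530 + 0.0000 = 0.8531.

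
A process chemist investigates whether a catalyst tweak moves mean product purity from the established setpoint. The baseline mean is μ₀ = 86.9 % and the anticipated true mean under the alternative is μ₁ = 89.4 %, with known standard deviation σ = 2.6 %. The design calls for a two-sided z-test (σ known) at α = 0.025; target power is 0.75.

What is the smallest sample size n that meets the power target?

Standardized effect: d = |μ₁ − μ₀| / σ = |89.4 − 86.9| / 2.6 = 0.9615
For power 0.75 need Φ(δ − z_{0.0125}) = 0.75, so δ = z_{0.0125} + z_{0.25} = 2.241 + 0.674 = 2.916.
(For δ > 0 the lower-tail rejection region contributes negligibly to power, so the one-term inversion is standard.)
δ = d·√n ⇒ n = (δ/d)² = (2.916 / 0.9615)² = 9.20.
Round up to the next whole unit.

n = 10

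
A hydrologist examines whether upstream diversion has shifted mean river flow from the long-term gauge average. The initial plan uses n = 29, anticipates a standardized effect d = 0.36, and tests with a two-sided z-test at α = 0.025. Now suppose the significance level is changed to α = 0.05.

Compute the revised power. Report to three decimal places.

Power ≈ 0.492

δ = d·√n = 0.36 × √29 = 1.9387 (unchanged). New critical value: z_{0.025} = 1.960.
Revised power = Φ(δ − 1.960) + Φ(−δ − 1.960) = Φ(-0.021) + Φ(-3.899) = 0.4915 + 0.0000 = 0.4915.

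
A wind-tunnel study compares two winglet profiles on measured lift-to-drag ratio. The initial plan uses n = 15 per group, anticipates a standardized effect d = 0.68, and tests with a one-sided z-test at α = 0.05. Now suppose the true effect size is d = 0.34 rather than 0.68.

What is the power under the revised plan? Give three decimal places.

With d = 0.34: δ = d·√(n/2) = 0.34 × √(15/2) = 0.9311. Critical value z_{0.05} = 1.645.
Revised power = Φ(δ − 1.645) = Φ(-0.714) = 0.2377.

Power ≈ 0.238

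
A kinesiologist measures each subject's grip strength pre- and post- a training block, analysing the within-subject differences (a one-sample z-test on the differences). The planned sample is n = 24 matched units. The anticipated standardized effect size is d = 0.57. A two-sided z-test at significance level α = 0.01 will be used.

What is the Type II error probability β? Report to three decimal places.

Noncentrality parameter: δ = d·√n = 0.57 × √24 = 2.7924
Critical value for a two-sided test at α = 0.01: z_{α/2} = 2.576.
Power = Φ(δ − 2.576) + Φ(−δ − 2.576) = Φ(0.217) + Φ(-5.368) = 0.5857 + 0.0000 = 0.5857.
Type II error: β = 1 − power = 1 − 0.5857 = 0.4143.

β ≈ 0.414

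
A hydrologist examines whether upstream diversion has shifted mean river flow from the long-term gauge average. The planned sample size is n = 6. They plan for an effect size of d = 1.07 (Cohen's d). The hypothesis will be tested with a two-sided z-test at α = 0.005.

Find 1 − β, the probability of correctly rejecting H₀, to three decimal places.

Power ≈ 0.426

Noncentrality parameter: λ = d·√n = 1.07 × √6 = 2.6210
Critical value for a two-sided test at α = 0.005: z_{α/2} = 2.807.
Power = Φ(λ − 2.807) + Φ(−λ − 2.807) = Φ(-0.186) + Φ(-5.428) = 0.4262 + 0.0000 = 0.4262.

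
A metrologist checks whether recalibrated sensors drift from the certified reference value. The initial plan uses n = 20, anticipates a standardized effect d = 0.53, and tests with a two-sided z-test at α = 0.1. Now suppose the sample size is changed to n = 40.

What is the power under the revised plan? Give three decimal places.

Power ≈ 0.956

With n = 40: δ = d·√n = 0.53 × √40 = 3.3520. Critical value z_{0.05} = 1.645.
Revised power = Φ(δ − 1.645) + Φ(−δ − 1.645) = Φ(1.707) + Φ(-4.997) = 0.9561 + 0.0000 = 0.9561.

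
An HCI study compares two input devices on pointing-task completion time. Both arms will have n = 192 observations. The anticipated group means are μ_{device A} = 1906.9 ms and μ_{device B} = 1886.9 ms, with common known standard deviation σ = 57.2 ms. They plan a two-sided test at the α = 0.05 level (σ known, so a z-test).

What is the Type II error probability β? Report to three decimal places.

Standardized effect: d = |μ_{device A} − μ_{device B}| / σ = |1906.9 − 1886.9| / 57.2 = 0.3497
Noncentrality parameter: δ = d·√(n/2) = 0.3497 × √(192/2) = 3.4259
Critical value for a two-sided test at α = 0.05: z_{α/2} = 1.960.
Power = Φ(δ − 1.960) + Φ(−δ − 1.960) = Φ(1.466) + Φ(-5.386) = 0.9287 + 0.0000 = 0.9287.
Type II error: β = 1 − power = 1 − 0.9287 = 0.0713.

β ≈ 0.071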